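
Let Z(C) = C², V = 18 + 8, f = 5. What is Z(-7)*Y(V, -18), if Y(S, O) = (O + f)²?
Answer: 8281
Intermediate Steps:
V = 26
Y(S, O) = (5 + O)² (Y(S, O) = (O + 5)² = (5 + O)²)
Z(-7)*Y(V, -18) = (-7)²*(5 - 18)² = 49*(-13)² = 49*169 = 8281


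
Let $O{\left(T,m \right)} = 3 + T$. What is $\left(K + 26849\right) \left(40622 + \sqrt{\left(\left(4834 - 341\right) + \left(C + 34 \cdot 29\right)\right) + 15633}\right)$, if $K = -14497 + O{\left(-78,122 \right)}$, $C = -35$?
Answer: $498716294 + 12277 \sqrt{21077} \approx 5.005 \cdot 10^{8}$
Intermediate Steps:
$K = -14572$ ($K = -14497 + \left(3 - 78\right) = -14497 - 75 = -14572$)
$\left(K + 26849\right) \left(40622 + \sqrt{\left(\left(4834 - 341\right) + \left(C + 34 \cdot 29\right)\right) + 15633}\right) = \left(-14572 + 26849\right) \left(40622 + \sqrt{\left(\left(4834 - 341\right) + \left(-35 + 34 \cdot 29\right)\right) + 15633}\right) = 12277 \left(40622 + \sqrt{\left(4493 + \left(-35 + 986\right)\right) + 15633}\right) = 12277 \left(40622 + \sqrt{\left(4493 + 951\right) + 15633}\right) = 12277 \left(40622 + \sqrt{5444 + 15633}\right) = 12277 \left(40622 + \sqrt{21077}\right) = 498716294 + 12277 \sqrt{21077}$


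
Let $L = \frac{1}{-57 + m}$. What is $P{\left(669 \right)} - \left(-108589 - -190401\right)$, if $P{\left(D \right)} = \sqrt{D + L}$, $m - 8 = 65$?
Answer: $-81812 + \frac{\sqrt{10705}}{4} \approx -81786.0$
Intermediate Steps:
$m = 73$ ($m = 8 + 65 = 73$)
$L = \frac{1}{16}$ ($L = \frac{1}{-57 + 73} = \frac{1}{16} \approx 0.0625$)
$P{\left(D \right)} = \sqrt{\frac{1}{16} + D}$ ($P{\left(D \right)} = \sqrt{D + \frac{1}{16}} = \sqrt{\frac{1}{16} + D}$)
$P{\left(669 \right)} - \left(-108589 - -190401\right) = \frac{\sqrt{1 + 16 \cdot 669}}{4} - \left(-108589 - -190401\right) = \frac{\sqrt{1 + 10704}}{4} - \left(-108589 + 190401\right) = \frac{\sqrt{10705}}{4} - 81812 = -81812 + \frac{\sqrt{10705}}{4}$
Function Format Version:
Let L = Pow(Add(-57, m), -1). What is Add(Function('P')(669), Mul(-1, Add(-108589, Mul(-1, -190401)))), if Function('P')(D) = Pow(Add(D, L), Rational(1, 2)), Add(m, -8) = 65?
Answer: Add(-81812, Mul(Rational(1, 4), Pow(10705, Rational(1, 2)))) ≈ -81786.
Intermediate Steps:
m = 73 (m = Add(8, 65) = 73)
L = Rational(1, 16) (L = Pow(Add(-57, 73), -1) = Pow(16, -1) = Rational(1, 16) ≈ 0.062500)
Function('P')(D) = Pow(Add(Rational(1, 16), D), Rational(1, 2)) (Function('P')(D) = Pow(Add(D, Rational(1, 16)), Rational(1, 2)) = Pow(Add(Rational(1, 16), D), Rational(1, 2)))
Add(Function('P')(669), Mul(-1, Add(-108589, Mul(-1, -190401)))) = Add(Mul(Rational(1, 4), Pow(Add(1, Mul(16, 669)), Rational(1, 2))), Mul(-1, Add(-108589, Mul(-1, -190401)))) = Add(Mul(Rational(1, 4), Pow(Add(1, 10704), Rational(1, 2))), Mul(-1, Add(-108589, 190401))) = Add(Mul(Rational(1, 4), Pow(10705, Rational(1, 2))), Mul(-1, 81812)) = Add(Mul(Rational(1, 4), Pow(10705, Rational(1, 2))), -81812) = Add(-81812, Mul(Rational(1, 4), Pow(10705, Rational(1, 2))))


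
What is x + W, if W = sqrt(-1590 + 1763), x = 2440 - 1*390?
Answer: 2050 + sqrt(173) ≈ 2063.2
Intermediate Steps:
x = 2050 (x = 2440 - 390 = 2050)
W = sqrt(173) ≈ 13.153
x + W = 2050 + sqrt(173)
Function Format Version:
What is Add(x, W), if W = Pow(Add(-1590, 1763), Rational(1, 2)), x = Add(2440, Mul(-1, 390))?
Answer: Add(2050, Pow(173, Rational(1, 2))) ≈ 2063.2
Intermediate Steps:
x = 2050 (x = Add(2440, -390) = 2050)
W = Pow(173, Rational(1, 2)) ≈ 13.153
Add(x, W) = Add(2050, Pow(173, Rational(1, 2)))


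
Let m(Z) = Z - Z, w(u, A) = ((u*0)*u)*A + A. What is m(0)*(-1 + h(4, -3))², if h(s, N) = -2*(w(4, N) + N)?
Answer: 0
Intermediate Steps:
w(u, A) = A (w(u, A) = (0*u)*A + A = 0*A + A = 0 + A = A)
h(s, N) = -4*N (h(s, N) = -2*(N + N) = -4*N)
m(Z) = 0
m(0)*(-1 + h(4, -3))² = 0*(-1 - 4*(-3))² = 0*(-1 + 12)² = 0*11² = 0*121 = 0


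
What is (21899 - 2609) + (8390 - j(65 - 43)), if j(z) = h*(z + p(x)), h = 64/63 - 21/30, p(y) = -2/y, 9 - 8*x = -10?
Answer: 55208267/1995 ≈ 27673.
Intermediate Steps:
x = 19/8 (x = 9/8 - ⅛*(-10) = 9/8 + 5/4 = 19/8 ≈ 2.3750)
h = 199/630 (h = 64*(1/63) - 21*1/30 = 64/63 - 7/10 = 199/630 ≈ 0.31587)
j(z) = -1592/5985 + 199*z/630 (j(z) = 199*(z - 2/19/8)/630 = 199*(z - 2*8/19)/630 = 199*(z - 16/19)/630 = 199*(-16/19 + z)/630 = -1592/5985 + 199*z/630)
(21899 - 2609) + (8390 - j(65 - 43)) = (21899 - 2609) + (8390 - (-1592/5985 + 199*(65 - 43)/630)) = 19290 + (8390 - (-1592/5985 + (199/630)*22)) = 19290 + (8390 - (-1592/5985 + 2189/315)) = 19290 + (8390 - 1*13333/1995) = 19290 + (8390 - 13333/1995) = 19290 + 16724717/1995 = 55208267/1995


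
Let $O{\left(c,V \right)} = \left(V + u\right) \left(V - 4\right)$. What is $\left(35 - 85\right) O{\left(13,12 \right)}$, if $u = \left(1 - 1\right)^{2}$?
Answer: $-4800$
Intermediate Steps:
$u = 0$ ($u = 0^{2} = 0$)
$O{\left(c,V \right)} = V \left(-4 + V\right)$ ($O{\left(c,V \right)} = \left(V + 0\right) \left(V - 4\right) = V \left(-4 + V\right)$)
$\left(35 - 85\right) O{\left(13,12 \right)} = \left(35 - 85\right) 12 \left(-4 + 12\right) = - 50 \cdot 12 \cdot 8 = \left(-50\right) 96 = -4800$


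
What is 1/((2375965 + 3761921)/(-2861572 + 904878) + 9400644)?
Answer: 978347/9197088786525 ≈ 1.0638e-7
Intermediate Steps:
1/((2375965 + 3761921)/(-2861572 + 904878) + 9400644) = 1/(6137886/(-1956694) + 9400644) = 1/(6137886*(-1/1956694) + 9400644) = 1/(-3068943/978347 + 9400644) = 1/(9197088786525/978347) = 978347/9197088786525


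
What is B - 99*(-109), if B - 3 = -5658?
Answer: 5136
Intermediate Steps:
B = -5655 (B = 3 - 5658 = -5655)
B - 99*(-109) = -5655 - 99*(-109) = -5655 - 1*(-10791) = -5655 + 10791 = 5136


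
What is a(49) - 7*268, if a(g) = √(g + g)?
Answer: -1876 + 7*√2 ≈ -1866.1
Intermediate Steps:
a(g) = √2*√g (a(g) = √(2*g) = √2*√g)
a(49) - 7*268 = √2*√49 - 7*268 = √2*7 - 1876 = 7*√2 - 1876 = -1876 + 7*√2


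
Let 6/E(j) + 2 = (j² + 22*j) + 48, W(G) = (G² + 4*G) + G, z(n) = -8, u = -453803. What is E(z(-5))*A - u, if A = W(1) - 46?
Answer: 4991873/11 ≈ 4.5381e+5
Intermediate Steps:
W(G) = G² + 5*G
E(j) = 6/(46 + j² + 22*j) (E(j) = 6/(-2 + ((j² + 22*j) + 48)) = 6/(-2 + (48 + j² + 22*j)) = 6/(46 + j² + 22*j))
A = -40 (A = 1*(5 + 1) - 46 = 1*6 - 46 = 6 - 46 = -40)
E(z(-5))*A - u = (6/(46 + (-8)² + 22*(-8)))*(-40) - 1*(-453803) = (6/(46 + 64 - 176))*(-40) + 453803 = (6/(-66))*(-40) + 453803 = (6*(-1/66))*(-40) + 453803 = -1/11*(-40) + 453803 = 40/11 + 453803 = 4991873/11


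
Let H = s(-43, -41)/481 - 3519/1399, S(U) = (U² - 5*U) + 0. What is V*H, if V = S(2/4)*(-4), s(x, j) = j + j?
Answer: -16266213/672919 ≈ -24.173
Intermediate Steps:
s(x, j) = 2*j
S(U) = U² - 5*U
H = -1807357/672919 (H = (2*(-41))/481 - 3519/1399 = -82*1/481 - 3519*1/1399 = -82/481 - 3519/1399 = -1807357/672919 ≈ -2.6858)
V = 9 (V = ((2/4)*(-5 + 2/4))*(-4) = ((2*(¼))*(-5 + 2*(¼)))*(-4) = ((-5 + ½)/2)*(-4) = ((½)*(-9/2))*(-4) = -9/4*(-4) = 9)
V*H = 9*(-1807357/672919) = -16266213/672919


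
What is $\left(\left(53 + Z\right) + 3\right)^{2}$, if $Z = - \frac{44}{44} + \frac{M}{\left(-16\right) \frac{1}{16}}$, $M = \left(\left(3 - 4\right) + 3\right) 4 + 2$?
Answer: $2025$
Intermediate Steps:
$M = 10$ ($M = \left(-1 + 3\right) 4 + 2 = 2 \cdot 4 + 2 = 8 + 2 = 10$)
$Z = -11$ ($Z = - \frac{44}{44} + \frac{10}{\left(-16\right) \frac{1}{16}} = \left(-44\right) \frac{1}{44} + \frac{10}{\left(-16\right) \frac{1}{16}} = -1 + \frac{10}{-1} = -1 + 10 \left(-1\right) = -1 - 10 = -11$)
$\left(\left(53 + Z\right) + 3\right)^{2} = \left(\left(53 - 11\right) + 3\right)^{2} = \left(42 + 3\right)^{2} = 45^{2} = 2025$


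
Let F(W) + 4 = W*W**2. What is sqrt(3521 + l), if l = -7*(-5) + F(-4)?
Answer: 4*sqrt(218) ≈ 59.059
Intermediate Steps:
F(W) = -4 + W**3 (F(W) = -4 + W*W**2 = -4 + W**3)
l = -33 (l = -7*(-5) + (-4 + (-4)**3) = 35 + (-4 - 64) = 35 - 68 = -33)
sqrt(3521 + l) = sqrt(3521 - 33) = sqrt(3488) = 4*sqrt(218)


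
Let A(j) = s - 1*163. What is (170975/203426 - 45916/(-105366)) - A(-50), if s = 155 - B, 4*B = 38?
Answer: 100613419649/5358545979 ≈ 18.776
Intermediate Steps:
B = 19/2 (B = (¼)*38 = 19/2 ≈ 9.5000)
s = 291/2 (s = 155 - 1*19/2 = 155 - 19/2 = 291/2 ≈ 145.50)
A(j) = -35/2 (A(j) = 291/2 - 1*163 = 291/2 - 163 = -35/2)
(170975/203426 - 45916/(-105366)) - A(-50) = (170975/203426 - 45916/(-105366)) - 1*(-35/2) = (170975*(1/203426) - 45916*(-1/105366)) + 35/2 = (170975/203426 + 22958/52683) + 35/2 = 13677730033/10717091958 + 35/2 = 100613419649/5358545979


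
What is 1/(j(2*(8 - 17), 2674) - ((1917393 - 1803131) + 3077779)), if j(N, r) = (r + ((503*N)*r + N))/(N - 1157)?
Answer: -235/745288087 ≈ -3.1531e-7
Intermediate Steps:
j(N, r) = (N + r + 503*N*r)/(-1157 + N) (j(N, r) = (r + (503*N*r + N))/(-1157 + N) = (r + (N + 503*N*r))/(-1157 + N) = (N + r + 503*N*r)/(-1157 + N))
1/(j(2*(8 - 17), 2674) - ((1917393 - 1803131) + 3077779)) = 1/((2*(8 - 17) + 2674 + 503*(2*(8 - 17))*2674)/(-1157 + 2*(8 - 17)) - ((1917393 - 1803131) + 3077779)) = 1/((2*(-9) + 2674 + 503*(2*(-9))*2674)/(-1157 + 2*(-9)) - (114262 + 3077779)) = 1/((-18 + 2674 + 503*(-18)*2674)/(-1157 - 18) - 1*3192041) = 1/((-18 + 2674 - 24210396)/(-1175) - 3192041) = 1/(-1/1175*(-24207740) - 3192041) = 1/(4841548/235 - 3192041) = 1/(-745288087/235) = -235/745288087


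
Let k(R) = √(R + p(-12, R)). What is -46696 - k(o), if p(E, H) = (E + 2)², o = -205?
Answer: -46696 - I*√105 ≈ -46696.0 - 10.247*I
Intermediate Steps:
p(E, H) = (2 + E)²
k(R) = √(100 + R) (k(R) = √(R + (2 - 12)²) = √(R + (-10)²) = √(R + 100) = √(100 + R))
-46696 - k(o) = -46696 - √(100 - 205) = -46696 - √(-105) = -46696 - I*√105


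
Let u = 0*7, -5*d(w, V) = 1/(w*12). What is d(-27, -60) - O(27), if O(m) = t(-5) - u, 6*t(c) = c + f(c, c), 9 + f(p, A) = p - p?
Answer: 3781/1620 ≈ 2.3340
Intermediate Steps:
f(p, A) = -9 (f(p, A) = -9 + (p - p) = -9 + 0 = -9)
t(c) = -3/2 + c/6 (t(c) = (c - 9)/6 = (-9 + c)/6 = -3/2 + c/6)
d(w, V) = -1/(60*w) (d(w, V) = -1/(12*w)/5 = -1/(60*w))
u = 0
O(m) = -7/3 (O(m) = (-3/2 + (⅙)*(-5)) - 1*0 = (-3/2 - ⅚) + 0 = -7/3 + 0 = -7/3)
d(-27, -60) - O(27) = -1/60/(-27) - 1*(-7/3) = -1/60*(-1/27) + 7/3 = 1/1620 + 7/3 = 3781/1620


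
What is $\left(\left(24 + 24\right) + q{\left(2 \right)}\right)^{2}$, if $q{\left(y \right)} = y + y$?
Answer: $2704$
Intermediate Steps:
$q{\left(y \right)} = 2 y$
$\left(\left(24 + 24\right) + q{\left(2 \right)}\right)^{2} = \left(\left(24 + 24\right) + 2 \cdot 2\right)^{2} = \left(48 + 4\right)^{2} = 52^{2} = 2704$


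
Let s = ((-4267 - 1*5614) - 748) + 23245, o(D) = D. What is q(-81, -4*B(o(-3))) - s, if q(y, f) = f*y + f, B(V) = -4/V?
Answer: -36568/3 ≈ -12189.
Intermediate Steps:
s = 12616 (s = ((-4267 - 5614) - 748) + 23245 = (-9881 - 748) + 23245 = -10629 + 23245 = 12616)
q(y, f) = f + f*y
q(-81, -4*B(o(-3))) - s = (-(-16)/(-3))*(1 - 81) - 1*12616 = -(-16)*(-1)/3*(-80) - 12616 = -4*4/3*(-80) - 12616 = -16/3*(-80) - 12616 = 1280/3 - 12616 = -36568/3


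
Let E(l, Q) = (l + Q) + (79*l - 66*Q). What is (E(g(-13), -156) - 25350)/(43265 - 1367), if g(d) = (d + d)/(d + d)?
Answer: -7565/20949 ≈ -0.36111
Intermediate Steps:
g(d) = 1 (g(d) = (2*d)/((2*d)) = (2*d)*(1/(2*d)) = 1)
E(l, Q) = -65*Q + 80*l (E(l, Q) = (Q + l) + (-66*Q + 79*l) = -65*Q + 80*l)
(E(g(-13), -156) - 25350)/(43265 - 1367) = ((-65*(-156) + 80*1) - 25350)/(43265 - 1367) = ((10140 + 80) - 25350)/41898 = (10220 - 25350)*(1/41898) = -15130*1/41898 = -7565/20949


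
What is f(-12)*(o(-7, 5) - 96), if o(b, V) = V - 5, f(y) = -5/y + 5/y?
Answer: 0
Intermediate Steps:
f(y) = 0
o(b, V) = -5 + V
f(-12)*(o(-7, 5) - 96) = 0*((-5 + 5) - 96) = 0*(0 - 96) = 0*(-96) = 0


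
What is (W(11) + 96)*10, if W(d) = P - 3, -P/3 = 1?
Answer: 900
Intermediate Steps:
P = -3 (P = -3*1 = -3)
W(d) = -6 (W(d) = -3 - 3 = -6)
(W(11) + 96)*10 = (-6 + 96)*10 = 90*10 = 900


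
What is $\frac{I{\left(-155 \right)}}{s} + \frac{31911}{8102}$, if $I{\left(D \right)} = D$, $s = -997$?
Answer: $\frac{33071077}{8077694} \approx 4.0941$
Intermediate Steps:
$\frac{I{\left(-155 \right)}}{s} + \frac{31911}{8102} = - \frac{155}{-997} + \frac{31911}{8102} = \left(-155\right) \left(- \frac{1}{997}\right) + 31911 \cdot \frac{1}{8102} = \frac{155}{997} + \frac{31911}{8102} = \frac{33071077}{8077694}$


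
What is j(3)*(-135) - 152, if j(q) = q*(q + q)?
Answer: -2582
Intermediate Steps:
j(q) = 2*q² (j(q) = q*(2*q) = 2*q²)
j(3)*(-135) - 152 = (2*3²)*(-135) - 152 = (2*9)*(-135) - 152 = 18*(-135) - 152 = -2430 - 152 = -2582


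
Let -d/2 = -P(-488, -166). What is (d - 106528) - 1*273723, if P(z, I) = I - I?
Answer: -380251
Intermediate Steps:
P(z, I) = 0
d = 0 (d = -(-2)*0 = -2*0 = 0)
(d - 106528) - 1*273723 = (0 - 106528) - 1*273723 = -106528 - 273723 = -380251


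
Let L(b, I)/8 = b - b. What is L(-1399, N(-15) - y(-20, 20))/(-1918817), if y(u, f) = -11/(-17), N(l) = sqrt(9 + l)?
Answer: 0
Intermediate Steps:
y(u, f) = 11/17 (y(u, f) = -11*(-1/17) = 11/17)
L(b, I) = 0 (L(b, I) = 8*(b - b) = 8*0 = 0)
L(-1399, N(-15) - y(-20, 20))/(-1918817) = 0/(-1918817) = 0*(-1/1918817) = 0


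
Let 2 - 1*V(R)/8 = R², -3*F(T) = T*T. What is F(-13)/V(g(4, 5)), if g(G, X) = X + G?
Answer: 169/1896 ≈ 0.089135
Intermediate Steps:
F(T) = -T²/3 (F(T) = -T*T/3 = -T²/3)
g(G, X) = G + X
V(R) = 16 - 8*R²
F(-13)/V(g(4, 5)) = (-⅓*(-13)²)/(16 - 8*(4 + 5)²) = (-⅓*169)/(16 - 8*9²) = -169/(3*(16 - 8*81)) = -169/(3*(16 - 648)) = -169/3/(-632) = -169/3*(-1/632) = 169/1896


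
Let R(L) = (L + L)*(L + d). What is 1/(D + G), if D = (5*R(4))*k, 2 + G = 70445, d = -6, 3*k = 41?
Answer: 3/208049 ≈ 1.4420e-5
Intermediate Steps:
k = 41/3 (k = (⅓)*41 = 41/3 ≈ 13.667)
R(L) = 2*L*(-6 + L) (R(L) = (L + L)*(L - 6) = (2*L)*(-6 + L) = 2*L*(-6 + L))
G = 70443 (G = -2 + 70445 = 70443)
D = -3280/3 (D = (5*(2*4*(-6 + 4)))*(41/3) = (5*(2*4*(-2)))*(41/3) = (5*(-16))*(41/3) = -80*41/3 = -3280/3 ≈ -1093.3)
1/(D + G) = 1/(-3280/3 + 70443) = 1/(208049/3) = 3/208049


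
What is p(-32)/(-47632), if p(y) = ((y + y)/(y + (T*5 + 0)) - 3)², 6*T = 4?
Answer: -1089/88071568 ≈ -1.2365e-5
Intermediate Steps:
T = ⅔ (T = (⅙)*4 = ⅔ ≈ 0.66667)
p(y) = (-3 + 2*y/(10/3 + y))² (p(y) = ((y + y)/(y + ((⅔)*5 + 0)) - 3)² = ((2*y)/(y + (10/3 + 0)) - 3)² = ((2*y)/(y + 10/3) - 3)² = ((2*y)/(10/3 + y) - 3)² = (2*y/(10/3 + y) - 3)² = (-3 + 2*y/(10/3 + y))²)
p(-32)/(-47632) = (9*(10 - 32)²/(10 + 3*(-32))²)/(-47632) = (9*(-22)²/(10 - 96)²)*(-1/47632) = (9*484/(-86)²)*(-1/47632) = (9*484*(1/7396))*(-1/47632) = (1089/1849)*(-1/47632) = -1089/88071568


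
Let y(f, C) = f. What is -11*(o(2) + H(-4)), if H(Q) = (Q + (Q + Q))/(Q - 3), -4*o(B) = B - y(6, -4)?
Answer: -209/7 ≈ -29.857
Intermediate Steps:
o(B) = 3/2 - B/4 (o(B) = -(B - 1*6)/4 = -(B - 6)/4 = -(-6 + B)/4 = 3/2 - B/4)
H(Q) = 3*Q/(-3 + Q) (H(Q) = (Q + 2*Q)/(-3 + Q) = (3*Q)/(-3 + Q) = 3*Q/(-3 + Q))
-11*(o(2) + H(-4)) = -11*((3/2 - ¼*2) + 3*(-4)/(-3 - 4)) = -11*((3/2 - ½) + 3*(-4)/(-7)) = -11*(1 + 3*(-4)*(-⅐)) = -11*(1 + 12/7) = -11*19/7 = -209/7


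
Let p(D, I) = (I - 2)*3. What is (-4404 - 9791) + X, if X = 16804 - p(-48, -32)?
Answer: 2711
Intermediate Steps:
p(D, I) = -6 + 3*I (p(D, I) = (-2 + I)*3 = -6 + 3*I)
X = 16906 (X = 16804 - (-6 + 3*(-32)) = 16804 - (-6 - 96) = 16804 - 1*(-102) = 16804 + 102 = 16906)
(-4404 - 9791) + X = (-4404 - 9791) + 16906 = -14195 + 16906 = 2711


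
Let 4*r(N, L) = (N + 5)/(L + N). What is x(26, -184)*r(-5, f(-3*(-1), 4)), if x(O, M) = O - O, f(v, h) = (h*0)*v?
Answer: 0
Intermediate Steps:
f(v, h) = 0 (f(v, h) = 0*v = 0)
r(N, L) = (5 + N)/(4*(L + N)) (r(N, L) = ((N + 5)/(L + N))/4 = ((5 + N)/(L + N))/4 = (5 + N)/(4*(L + N)))
x(O, M) = 0
x(26, -184)*r(-5, f(-3*(-1), 4)) = 0*((5 - 5)/(4*(0 - 5))) = 0*((1/4)*0/(-5)) = 0*((1/4)*(-1/5)*0) = 0*0 = 0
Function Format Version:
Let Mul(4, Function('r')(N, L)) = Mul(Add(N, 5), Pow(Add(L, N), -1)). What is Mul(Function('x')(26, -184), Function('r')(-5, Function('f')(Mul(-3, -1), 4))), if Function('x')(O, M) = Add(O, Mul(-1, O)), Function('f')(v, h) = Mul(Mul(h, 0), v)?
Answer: 0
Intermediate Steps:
Function('f')(v, h) = 0 (Function('f')(v, h) = Mul(0, v) = 0)
Function('r')(N, L) = Mul(Rational(1, 4), Pow(Add(L, N), -1), Add(5, N)) (Function('r')(N, L) = Mul(Rational(1, 4), Mul(Add(N, 5), Pow(Add(L, N), -1))) = Mul(Rational(1, 4), Mul(Add(5, N), Pow(Add(L, N), -1))) = Mul(Rational(1, 4), Mul(Pow(Add(L, N), -1), Add(5, N))) = Mul(Rational(1, 4), Pow(Add(L, N), -1), Add(5, N)))
Function('x')(O, M) = 0
Mul(Function('x')(26, -184), Function('r')(-5, Function('f')(Mul(-3, -1), 4))) = Mul(0, Mul(Rational(1, 4), Pow(Add(0, -5), -1), Add(5, -5))) = Mul(0, Mul(Rational(1, 4), Pow(-5, -1), 0)) = Mul(0, Mul(Rational(1, 4), Rational(-1, 5), 0)) = Mul(0, 0) = 0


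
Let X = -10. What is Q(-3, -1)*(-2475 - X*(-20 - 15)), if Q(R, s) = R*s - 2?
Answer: -2825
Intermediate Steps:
Q(R, s) = -2 + R*s
Q(-3, -1)*(-2475 - X*(-20 - 15)) = (-2 - 3*(-1))*(-2475 - (-10)*(-20 - 15)) = (-2 + 3)*(-2475 - (-10)*(-35)) = 1*(-2475 - 1*350) = 1*(-2475 - 350) = 1*(-2825) = -2825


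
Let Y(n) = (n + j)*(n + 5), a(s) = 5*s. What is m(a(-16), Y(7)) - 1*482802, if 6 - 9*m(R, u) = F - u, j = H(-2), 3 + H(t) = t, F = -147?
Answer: -1448347/3 ≈ -4.8278e+5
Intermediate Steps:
H(t) = -3 + t
j = -5 (j = -3 - 2 = -5)
Y(n) = (-5 + n)*(5 + n) (Y(n) = (n - 5)*(n + 5) = (-5 + n)*(5 + n))
m(R, u) = 17 + u/9 (m(R, u) = 2/3 - (-147 - u)/9 = 2/3 + (49/3 + u/9) = 17 + u/9)
m(a(-16), Y(7)) - 1*482802 = (17 + (-25 + 7**2)/9) - 1*482802 = (17 + (-25 + 49)/9) - 482802 = (17 + (1/9)*24) - 482802 = (17 + 8/3) - 482802 = 59/3 - 482802 = -1448347/3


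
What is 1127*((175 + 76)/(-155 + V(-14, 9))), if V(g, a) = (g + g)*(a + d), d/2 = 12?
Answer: -282877/1079 ≈ -262.17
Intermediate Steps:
d = 24 (d = 2*12 = 24)
V(g, a) = 2*g*(24 + a) (V(g, a) = (g + g)*(a + 24) = (2*g)*(24 + a) = 2*g*(24 + a))
1127*((175 + 76)/(-155 + V(-14, 9))) = 1127*((175 + 76)/(-155 + 2*(-14)*(24 + 9))) = 1127*(251/(-155 + 2*(-14)*33)) = 1127*(251/(-155 - 924)) = 1127*(251/(-1079)) = 1127*(251*(-1/1079)) = 1127*(-251/1079) = -282877/1079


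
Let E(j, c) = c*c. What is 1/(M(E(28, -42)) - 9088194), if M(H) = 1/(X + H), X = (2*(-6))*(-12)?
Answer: -1908/17340274151 ≈ -1.1003e-7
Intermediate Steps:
X = 144 (X = -12*(-12) = 144)
E(j, c) = c**2
M(H) = 1/(144 + H)
1/(M(E(28, -42)) - 9088194) = 1/(1/(144 + (-42)**2) - 9088194) = 1/(1/(144 + 1764) - 9088194) = 1/(1/1908 - 9088194) = 1/(-17340274151/1908) = -1908/17340274151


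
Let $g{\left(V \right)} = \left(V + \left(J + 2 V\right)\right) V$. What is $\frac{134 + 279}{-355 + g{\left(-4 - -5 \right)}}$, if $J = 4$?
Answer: $- \frac{413}{348} \approx -1.1868$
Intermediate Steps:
$g{\left(V \right)} = V \left(4 + 3 V\right)$ ($g{\left(V \right)} = \left(V + \left(4 + 2 V\right)\right) V = \left(4 + 3 V\right) V = V \left(4 + 3 V\right)$)
$\frac{134 + 279}{-355 + g{\left(-4 - -5 \right)}} = \frac{134 + 279}{-355 + \left(-4 - -5\right) \left(4 + 3 \left(-4 - -5\right)\right)} = \frac{413}{-355 + \left(-4 + 5\right) \left(4 + 3 \left(-4 + 5\right)\right)} = \frac{413}{-355 + 1 \left(4 + 3 \cdot 1\right)} = \frac{413}{-355 + 1 \left(4 + 3\right)} = \frac{413}{-355 + 1 \cdot 7} = \frac{413}{-355 + 7} = \frac{413}{-348} = 413 \left(- \frac{1}{348}\right) = - \frac{413}{348}$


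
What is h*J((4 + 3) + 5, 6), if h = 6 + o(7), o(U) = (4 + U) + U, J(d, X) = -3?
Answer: -72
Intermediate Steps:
o(U) = 4 + 2*U
h = 24 (h = 6 + (4 + 2*7) = 6 + (4 + 14) = 6 + 18 = 24)
h*J((4 + 3) + 5, 6) = 24*(-3) = -72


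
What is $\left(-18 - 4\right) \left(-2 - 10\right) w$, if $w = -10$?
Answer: $-2640$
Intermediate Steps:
$\left(-18 - 4\right) \left(-2 - 10\right) w = \left(-18 - 4\right) \left(-2 - 10\right) \left(-10\right) = \left(-22\right) \left(-12\right) \left(-10\right) = 264 \left(-10\right) = -2640$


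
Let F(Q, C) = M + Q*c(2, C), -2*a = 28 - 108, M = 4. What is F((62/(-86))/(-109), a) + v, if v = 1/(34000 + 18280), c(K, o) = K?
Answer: 983391487/245036360 ≈ 4.0132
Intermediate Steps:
a = 40 (a = -(28 - 108)/2 = -½*(-80) = 40)
F(Q, C) = 4 + 2*Q (F(Q, C) = 4 + Q*2 = 4 + 2*Q)
v = 1/52280 ≈ 1.9128e-5
F((62/(-86))/(-109), a) + v = (4 + 2*((62/(-86))/(-109))) + 1/52280 = (4 + 2*((62*(-1/86))*(-1/109))) + 1/52280 = (4 + 2*(-31/43*(-1/109))) + 1/52280 = (4 + 2*(31/4687)) + 1/52280 = (4 + 62/4687) + 1/52280 = 18810/4687 + 1/52280 = 983391487/245036360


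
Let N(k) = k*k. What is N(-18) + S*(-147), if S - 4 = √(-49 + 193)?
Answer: -2028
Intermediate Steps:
N(k) = k²
S = 16 (S = 4 + √(-49 + 193) = 4 + √144 = 4 + 12 = 16)
N(-18) + S*(-147) = (-18)² + 16*(-147) = 324 - 2352 = -2028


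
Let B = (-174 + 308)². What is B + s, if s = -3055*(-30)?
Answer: 109606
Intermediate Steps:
s = 91650
B = 17956 (B = 134² = 17956)
B + s = 17956 + 91650 = 109606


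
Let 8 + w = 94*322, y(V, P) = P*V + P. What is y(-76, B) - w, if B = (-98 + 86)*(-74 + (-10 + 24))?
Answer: -84260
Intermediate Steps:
B = 720 (B = -12*(-74 + 14) = -12*(-60) = 720)
y(V, P) = P + P*V
w = 30260 (w = -8 + 94*322 = -8 + 30268 = 30260)
y(-76, B) - w = 720*(1 - 76) - 1*30260 = 720*(-75) - 30260 = -54000 - 30260 = -84260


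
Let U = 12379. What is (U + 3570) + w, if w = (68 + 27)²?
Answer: 24974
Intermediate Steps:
w = 9025 (w = 95² = 9025)
(U + 3570) + w = (12379 + 3570) + 9025 = 15949 + 9025 = 24974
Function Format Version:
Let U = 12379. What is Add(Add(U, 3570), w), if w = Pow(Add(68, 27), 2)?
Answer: 24974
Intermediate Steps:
w = 9025 (w = Pow(95, 2) = 9025)
Add(Add(U, 3570), w) = Add(Add(12379, 3570), 9025) = Add(15949, 9025) = 24974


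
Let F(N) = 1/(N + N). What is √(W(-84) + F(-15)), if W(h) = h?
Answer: I*√75630/30 ≈ 9.167*I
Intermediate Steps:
F(N) = 1/(2*N)
√(W(-84) + F(-15)) = √(-84 + (½)/(-15)) = √(-84 + (½)*(-1/15)) = √(-84 - 1/30) = √(-2521/30) = I*√75630/30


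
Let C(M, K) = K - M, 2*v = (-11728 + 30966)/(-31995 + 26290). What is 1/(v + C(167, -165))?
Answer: -5705/1903679 ≈ -0.0029968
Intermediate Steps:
v = -9619/5705 (v = ((-11728 + 30966)/(-31995 + 26290))/2 = (19238/(-5705))/2 = (19238*(-1/5705))/2 = (1/2)*(-19238/5705) = -9619/5705 ≈ -1.6861)
1/(v + C(167, -165)) = 1/(-9619/5705 + (-165 - 1*167)) = 1/(-9619/5705 + (-165 - 167)) = 1/(-9619/5705 - 332) = 1/(-1903679/5705) = -5705/1903679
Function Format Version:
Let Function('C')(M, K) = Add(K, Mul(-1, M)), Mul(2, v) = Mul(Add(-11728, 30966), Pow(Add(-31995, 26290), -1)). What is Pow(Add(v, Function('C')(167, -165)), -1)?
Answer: Rational(-5705, 1903679) ≈ -0.0029968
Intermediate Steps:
v = Rational(-9619, 5705) (v = Mul(Rational(1, 2), Mul(Add(-11728, 30966), Pow(Add(-31995, 26290), -1))) = Mul(Rational(1, 2), Mul(19238, Pow(-5705, -1))) = Mul(Rational(1, 2), Mul(19238, Rational(-1, 5705))) = Mul(Rational(1, 2), Rational(-19238, 5705)) = Rational(-9619, 5705) ≈ -1.6861)
Pow(Add(v, Function('C')(167, -165)), -1) = Pow(Add(Rational(-9619, 5705), Add(-165, Mul(-1, 167))), -1) = Pow(Add(Rational(-9619, 5705), Add(-165, -167)), -1) = Pow(Add(Rational(-9619, 5705), -332), -1) = Pow(Rational(-1903679, 5705), -1) = Rational(-5705, 1903679)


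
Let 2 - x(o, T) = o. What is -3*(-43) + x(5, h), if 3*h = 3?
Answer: 126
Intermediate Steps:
h = 1 (h = (1/3)*3 = 1)
x(o, T) = 2 - o
-3*(-43) + x(5, h) = -3*(-43) + (2 - 1*5) = 129 + (2 - 5) = 129 - 3 = 126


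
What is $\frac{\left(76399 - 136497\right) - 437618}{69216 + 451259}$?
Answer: $- \frac{497716}{520475} \approx -0.95627$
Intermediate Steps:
$\frac{\left(76399 - 136497\right) - 437618}{69216 + 451259} = \frac{\left(76399 - 136497\right) - 437618}{520475} = \left(-60098 - 437618\right) \frac{1}{520475} = \left(-497716\right) \frac{1}{520475} = - \frac{497716}{520475}$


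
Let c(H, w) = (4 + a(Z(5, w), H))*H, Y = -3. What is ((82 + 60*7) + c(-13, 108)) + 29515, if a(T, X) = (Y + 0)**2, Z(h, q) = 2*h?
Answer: 29848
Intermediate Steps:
a(T, X) = 9 (a(T, X) = (-3 + 0)**2 = (-3)**2 = 9)
c(H, w) = 13*H (c(H, w) = (4 + 9)*H = 13*H)
((82 + 60*7) + c(-13, 108)) + 29515 = ((82 + 60*7) + 13*(-13)) + 29515 = ((82 + 420) - 169) + 29515 = (502 - 169) + 29515 = 333 + 29515 = 29848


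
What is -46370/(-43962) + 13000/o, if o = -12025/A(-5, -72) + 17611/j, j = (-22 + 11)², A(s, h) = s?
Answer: 52691130/8565263 ≈ 6.1517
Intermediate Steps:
j = 121 (j = (-11)² = 121)
o = 28056/11 (o = -12025/(-5) + 17611/121 = -12025*(-⅕) + 17611*(1/121) = 2405 + 1601/11 = 28056/11 ≈ 2550.5)
-46370/(-43962) + 13000/o = -46370/(-43962) + 13000/(28056/11) = -46370*(-1/43962) + 13000*(11/28056) = 23185/21981 + 17875/3507 = 52691130/8565263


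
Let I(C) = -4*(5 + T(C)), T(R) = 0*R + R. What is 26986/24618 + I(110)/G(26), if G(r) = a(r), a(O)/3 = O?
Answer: -768281/160017 ≈ -4.8012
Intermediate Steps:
T(R) = R (T(R) = 0 + R = R)
a(O) = 3*O
G(r) = 3*r
I(C) = -20 - 4*C (I(C) = -4*(5 + C) = -20 - 4*C)
26986/24618 + I(110)/G(26) = 26986/24618 + (-20 - 4*110)/((3*26)) = 26986*(1/24618) + (-20 - 440)/78 = 13493/12309 - 460*1/78 = 13493/12309 - 230/39 = -768281/160017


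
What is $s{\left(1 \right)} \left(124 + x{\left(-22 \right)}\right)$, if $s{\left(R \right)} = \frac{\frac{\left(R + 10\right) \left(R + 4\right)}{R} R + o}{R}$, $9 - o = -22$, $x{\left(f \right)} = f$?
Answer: $8772$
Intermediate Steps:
$o = 31$ ($o = 9 - -22 = 9 + 22 = 31$)
$s{\left(R \right)} = \frac{31 + \left(4 + R\right) \left(10 + R\right)}{R}$ ($s{\left(R \right)} = \frac{\frac{\left(R + 10\right) \left(R + 4\right)}{R} R + 31}{R} = \frac{\frac{\left(10 + R\right) \left(4 + R\right)}{R} R + 31}{R} = \frac{\frac{\left(4 + R\right) \left(10 + R\right)}{R} R + 31}{R} = \frac{\left(4 + R\right) \left(10 + R\right) + 31}{R} = \frac{31 + \left(4 + R\right) \left(10 + R\right)}{R}$)
$s{\left(1 \right)} \left(124 + x{\left(-22 \right)}\right) = \left(14 + 1 + \frac{71}{1}\right) \left(124 - 22\right) = \left(14 + 1 + 71 \cdot 1\right) 102 = \left(14 + 1 + 71\right) 102 = 86 \cdot 102 = 8772$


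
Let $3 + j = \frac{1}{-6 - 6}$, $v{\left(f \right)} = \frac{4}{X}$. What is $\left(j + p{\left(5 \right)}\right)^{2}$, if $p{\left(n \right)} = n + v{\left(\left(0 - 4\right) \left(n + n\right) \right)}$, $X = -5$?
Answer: $\frac{4489}{3600} \approx 1.2469$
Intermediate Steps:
$v{\left(f \right)} = - \frac{4}{5}$ ($v{\left(f \right)} = \frac{4}{-5} = 4 \left(- \frac{1}{5}\right) = - \frac{4}{5}$)
$p{\left(n \right)} = - \frac{4}{5} + n$ ($p{\left(n \right)} = n - \frac{4}{5} = - \frac{4}{5} + n$)
$j = - \frac{37}{12}$ ($j = -3 + \frac{1}{-6 - 6} = -3 + \frac{1}{-12} = -3 - \frac{1}{12} = - \frac{37}{12} \approx -3.0833$)
$\left(j + p{\left(5 \right)}\right)^{2} = \left(- \frac{37}{12} + \left(- \frac{4}{5} + 5\right)\right)^{2} = \left(- \frac{37}{12} + \frac{21}{5}\right)^{2} = \left(\frac{67}{60}\right)^{2} = \frac{4489}{3600}$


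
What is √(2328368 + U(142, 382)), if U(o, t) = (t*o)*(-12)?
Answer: 8*√26210 ≈ 1295.2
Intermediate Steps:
U(o, t) = -12*o*t (U(o, t) = (o*t)*(-12) = -12*o*t)
√(2328368 + U(142, 382)) = √(2328368 - 12*142*382) = √(2328368 - 650928) = √1677440 = 8*√26210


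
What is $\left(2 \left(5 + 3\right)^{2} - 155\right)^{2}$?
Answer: $729$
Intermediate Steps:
$\left(2 \left(5 + 3\right)^{2} - 155\right)^{2} = \left(2 \cdot 8^{2} - 155\right)^{2} = \left(2 \cdot 64 - 155\right)^{2} = \left(128 - 155\right)^{2} = \left(-27\right)^{2} = 729$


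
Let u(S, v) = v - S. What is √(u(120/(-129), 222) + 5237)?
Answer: √10095411/43 ≈ 73.891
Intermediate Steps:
√(u(120/(-129), 222) + 5237) = √((222 - 120/(-129)) + 5237) = √((222 - 120*(-1)/129) + 5237) = √((222 - 1*(-40/43)) + 5237) = √((222 + 40/43) + 5237) = √(9586/43 + 5237) = √(234777/43) = √10095411/43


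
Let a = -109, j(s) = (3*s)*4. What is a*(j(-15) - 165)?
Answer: 37605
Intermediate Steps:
j(s) = 12*s
a*(j(-15) - 165) = -109*(12*(-15) - 165) = -109*(-180 - 165) = -109*(-345) = 37605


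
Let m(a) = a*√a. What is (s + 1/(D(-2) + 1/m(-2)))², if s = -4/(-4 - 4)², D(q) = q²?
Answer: (-48 + I*√2)²/(256*(16 + I*√2)²) ≈ 0.033953 - 0.0081372*I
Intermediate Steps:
m(a) = a^(3/2)
s = -1/16 (s = -4/((-8)²) = -4/64 = -4*1/64 = -1/16 ≈ -0.062500)
(s + 1/(D(-2) + 1/m(-2)))² = (-1/16 + 1/((-2)² + 1/((-2)^(3/2))))² = (-1/16 + 1/(4 + 1/(-2*I*√2)))² = (-1/16 + 1/(4 + I*√2/4))²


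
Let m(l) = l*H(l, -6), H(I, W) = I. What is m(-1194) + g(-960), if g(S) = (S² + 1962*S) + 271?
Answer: 463987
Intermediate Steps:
g(S) = 271 + S² + 1962*S
m(l) = l² (m(l) = l*l = l²)
m(-1194) + g(-960) = (-1194)² + (271 + (-960)² + 1962*(-960)) = 1425636 + (271 + 921600 - 1883520) = 1425636 - 961649 = 463987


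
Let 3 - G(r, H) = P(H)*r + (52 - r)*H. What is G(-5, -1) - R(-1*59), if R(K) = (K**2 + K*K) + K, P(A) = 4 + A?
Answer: -6828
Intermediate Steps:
R(K) = K + 2*K**2 (R(K) = (K**2 + K**2) + K = 2*K**2 + K = K + 2*K**2)
G(r, H) = 3 - H*(52 - r) - r*(4 + H) (G(r, H) = 3 - ((4 + H)*r + (52 - r)*H) = 3 - (r*(4 + H) + H*(52 - r)) = 3 - (H*(52 - r) + r*(4 + H)) = 3 + (-H*(52 - r) - r*(4 + H)) = 3 - H*(52 - r) - r*(4 + H))
G(-5, -1) - R(-1*59) = (3 - 52*(-1) - 4*(-5)) - (-1*59)*(1 + 2*(-1*59)) = (3 + 52 + 20) - (-59)*(1 + 2*(-59)) = 75 - (-59)*(1 - 118) = 75 - (-59)*(-117) = 75 - 1*6903 = 75 - 6903 = -6828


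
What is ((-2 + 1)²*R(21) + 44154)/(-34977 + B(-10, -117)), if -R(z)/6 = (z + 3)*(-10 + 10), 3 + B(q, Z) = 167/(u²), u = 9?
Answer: -3576474/2833213 ≈ -1.2623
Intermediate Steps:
B(q, Z) = -76/81 (B(q, Z) = -3 + 167/(9²) = -3 + 167/81 = -76/81)
R(z) = 0 (R(z) = -6*(z + 3)*(-10 + 10) = -6*(3 + z)*0 = -6*0 = 0)
((-2 + 1)²*R(21) + 44154)/(-34977 + B(-10, -117)) = ((-2 + 1)²*0 + 44154)/(-34977 - 76/81) = ((-1)²*0 + 44154)/(-2833213/81) = (1*0 + 44154)*(-81/2833213) = (0 + 44154)*(-81/2833213) = 44154*(-81/2833213) = -3576474/2833213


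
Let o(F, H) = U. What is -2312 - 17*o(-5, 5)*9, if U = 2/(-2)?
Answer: -2159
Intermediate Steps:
U = -1 (U = 2*(-1/2) = -1)
o(F, H) = -1
-2312 - 17*o(-5, 5)*9 = -2312 - 17*(-1)*9 = -2312 + 17*9 = -2312 + 153 = -2159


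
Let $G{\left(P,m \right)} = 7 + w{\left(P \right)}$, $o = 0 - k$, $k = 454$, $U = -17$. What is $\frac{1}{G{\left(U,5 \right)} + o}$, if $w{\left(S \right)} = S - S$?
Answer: $- \frac{1}{447} \approx -0.0022371$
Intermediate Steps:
$w{\left(S \right)} = 0$
$o = -454$ ($o = 0 - 454 = -454$)
$G{\left(P,m \right)} = 7$ ($G{\left(P,m \right)} = 7 + 0 = 7$)
$\frac{1}{G{\left(U,5 \right)} + o} = \frac{1}{7 - 454} = \frac{1}{-447} = - \frac{1}{447}$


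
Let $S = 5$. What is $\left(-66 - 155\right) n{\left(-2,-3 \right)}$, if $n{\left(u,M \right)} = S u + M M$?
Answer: $221$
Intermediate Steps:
$n{\left(u,M \right)} = M^{2} + 5 u$ ($n{\left(u,M \right)} = 5 u + M M = 5 u + M^{2} = M^{2} + 5 u$)
$\left(-66 - 155\right) n{\left(-2,-3 \right)} = \left(-66 - 155\right) \left(\left(-3\right)^{2} + 5 \left(-2\right)\right) = - 221 \left(9 - 10\right) = \left(-221\right) \left(-1\right) = 221$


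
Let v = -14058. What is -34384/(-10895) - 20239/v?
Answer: 703874177/153161910 ≈ 4.5956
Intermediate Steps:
-34384/(-10895) - 20239/v = -34384/(-10895) - 20239/(-14058) = -34384*(-1/10895) - 20239*(-1/14058) = 34384/10895 + 20239/14058 = 703874177/153161910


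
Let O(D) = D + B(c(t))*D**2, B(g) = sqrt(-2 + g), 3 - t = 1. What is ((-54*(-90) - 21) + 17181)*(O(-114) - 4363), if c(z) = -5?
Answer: -98583540 + 286171920*I*sqrt(7) ≈ -9.8584e+7 + 7.5714e+8*I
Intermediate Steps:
t = 2 (t = 3 - 1*1 = 3 - 1 = 2)
O(D) = D + I*sqrt(7)*D**2 (O(D) = D + sqrt(-2 - 5)*D**2 = D + sqrt(-7)*D**2 = D + (I*sqrt(7))*D**2 = D + I*sqrt(7)*D**2)
((-54*(-90) - 21) + 17181)*(O(-114) - 4363) = ((-54*(-90) - 21) + 17181)*(-114*(1 + I*(-114)*sqrt(7)) - 4363) = ((4860 - 21) + 17181)*(-114*(1 - 114*I*sqrt(7)) - 4363) = (4839 + 17181)*((-114 + 12996*I*sqrt(7)) - 4363) = 22020*(-4477 + 12996*I*sqrt(7)) = -98583540 + 286171920*I*sqrt(7)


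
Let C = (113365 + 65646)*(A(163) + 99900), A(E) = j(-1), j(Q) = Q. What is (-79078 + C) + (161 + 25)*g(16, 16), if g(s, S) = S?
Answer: 17882943787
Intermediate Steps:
A(E) = -1
C = 17883019889 (C = (113365 + 65646)*(-1 + 99900) = 179011*99899 = 17883019889)
(-79078 + C) + (161 + 25)*g(16, 16) = (-79078 + 17883019889) + (161 + 25)*16 = 17882940811 + 186*16 = 17882940811 + 2976 = 17882943787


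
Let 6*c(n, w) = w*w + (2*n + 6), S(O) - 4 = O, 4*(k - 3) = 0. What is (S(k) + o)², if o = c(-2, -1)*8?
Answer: 121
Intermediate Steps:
k = 3 (k = 3 + (¼)*0 = 3 + 0 = 3)
S(O) = 4 + O
c(n, w) = 1 + n/3 + w²/6 (c(n, w) = (w*w + (2*n + 6))/6 = (w² + (6 + 2*n))/6 = (6 + w² + 2*n)/6 = 1 + n/3 + w²/6)
o = 4 (o = (1 + (⅓)*(-2) + (⅙)*(-1)²)*8 = (1 - ⅔ + (⅙)*1)*8 = (1 - ⅔ + ⅙)*8 = (½)*8 = 4)
(S(k) + o)² = ((4 + 3) + 4)² = (7 + 4)² = 11² = 121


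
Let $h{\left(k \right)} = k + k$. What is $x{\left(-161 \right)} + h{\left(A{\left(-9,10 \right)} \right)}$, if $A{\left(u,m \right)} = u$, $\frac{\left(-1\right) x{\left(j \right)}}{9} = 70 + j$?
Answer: $801$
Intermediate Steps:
$x{\left(j \right)} = -630 - 9 j$ ($x{\left(j \right)} = - 9 \left(70 + j\right) = -630 - 9 j$)
$h{\left(k \right)} = 2 k$
$x{\left(-161 \right)} + h{\left(A{\left(-9,10 \right)} \right)} = \left(-630 - -1449\right) + 2 \left(-9\right) = \left(-630 + 1449\right) - 18 = 819 - 18 = 801$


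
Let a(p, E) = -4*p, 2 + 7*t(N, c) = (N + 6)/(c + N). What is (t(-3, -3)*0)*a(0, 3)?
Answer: 0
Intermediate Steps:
t(N, c) = -2/7 + (6 + N)/(7*(N + c)) (t(N, c) = -2/7 + ((N + 6)/(c + N))/7 = -2/7 + ((6 + N)/(N + c))/7 = -2/7 + (6 + N)/(7*(N + c)))
(t(-3, -3)*0)*a(0, 3) = (((6 - 1*(-3) - 2*(-3))/(7*(-3 - 3)))*0)*(-4*0) = (((⅐)*(6 + 3 + 6)/(-6))*0)*0 = (((⅐)*(-⅙)*15)*0)*0 = -5/14*0*0 = 0*0 = 0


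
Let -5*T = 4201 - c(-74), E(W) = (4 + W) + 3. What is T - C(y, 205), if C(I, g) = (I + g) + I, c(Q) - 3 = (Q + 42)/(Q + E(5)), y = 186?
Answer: -219557/155 ≈ -1416.5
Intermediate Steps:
E(W) = 7 + W
c(Q) = 3 + (42 + Q)/(12 + Q) (c(Q) = 3 + (Q + 42)/(Q + (7 + 5)) = 3 + (42 + Q)/(Q + 12) = 3 + (42 + Q)/(12 + Q))
C(I, g) = g + 2*I
T = -130122/155 (T = -(4201 - 2*(39 + 2*(-74))/(12 - 74))/5 = -(4201 - 2*(39 - 148)/(-62))/5 = -(4201 - 2*(-1)*(-109)/62)/5 = -(4201 - 1*109/31)/5 = -(4201 - 109/31)/5 = -1/5*130122/31 = -130122/155 ≈ -839.50)
T - C(y, 205) = -130122/155 - (205 + 2*186) = -130122/155 - (205 + 372) = -130122/155 - 1*577 = -130122/155 - 577 = -219557/155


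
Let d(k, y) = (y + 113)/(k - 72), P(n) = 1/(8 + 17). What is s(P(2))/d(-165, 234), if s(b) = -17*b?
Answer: 4029/8675 ≈ 0.46444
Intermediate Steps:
P(n) = 1/25
d(k, y) = (113 + y)/(-72 + k)
s(P(2))/d(-165, 234) = (-17*1/25)/(((113 + 234)/(-72 - 165))) = -17/(25*(347/(-237))) = -17/(25*((-1/237*347))) = -17/(25*(-347/237)) = -17/25*(-237/347) = 4029/8675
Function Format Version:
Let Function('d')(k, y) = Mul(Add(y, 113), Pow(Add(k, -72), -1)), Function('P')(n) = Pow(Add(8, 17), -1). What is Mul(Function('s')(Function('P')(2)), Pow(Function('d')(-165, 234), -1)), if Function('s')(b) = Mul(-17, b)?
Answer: Rational(4029, 8675) ≈ 0.46444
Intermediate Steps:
Function('P')(n) = Rational(1, 25) (Function('P')(n) = Pow(25, -1) = Rational(1, 25))
Function('d')(k, y) = Mul(Pow(Add(-72, k), -1), Add(113, y)) (Function('d')(k, y) = Mul(Add(113, y), Pow(Add(-72, k), -1)) = Mul(Pow(Add(-72, k), -1), Add(113, y)))
Mul(Function('s')(Function('P')(2)), Pow(Function('d')(-165, 234), -1)) = Mul(Mul(-17, Rational(1, 25)), Pow(Mul(Pow(Add(-72, -165), -1), Add(113, 234)), -1)) = Mul(Rational(-17, 25), Pow(Mul(Pow(-237, -1), 347), -1)) = Mul(Rational(-17, 25), Pow(Mul(Rational(-1, 237), 347), -1)) = Mul(Rational(-17, 25), Pow(Rational(-347, 237), -1)) = Mul(Rational(-17, 25), Rational(-237, 347)) = Rational(4029, 8675)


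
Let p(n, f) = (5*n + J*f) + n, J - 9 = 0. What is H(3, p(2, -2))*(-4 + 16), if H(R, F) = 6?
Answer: 72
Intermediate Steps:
J = 9 (J = 9 + 0 = 9)
p(n, f) = 6*n + 9*f (p(n, f) = (5*n + 9*f) + n = 6*n + 9*f)
H(3, p(2, -2))*(-4 + 16) = 6*(-4 + 16) = 6*12 = 72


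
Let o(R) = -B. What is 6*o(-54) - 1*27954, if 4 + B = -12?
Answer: -27858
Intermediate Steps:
B = -16 (B = -4 - 12 = -16)
o(R) = 16 (o(R) = -1*(-16) = 16)
6*o(-54) - 1*27954 = 6*16 - 1*27954 = 96 - 27954 = -27858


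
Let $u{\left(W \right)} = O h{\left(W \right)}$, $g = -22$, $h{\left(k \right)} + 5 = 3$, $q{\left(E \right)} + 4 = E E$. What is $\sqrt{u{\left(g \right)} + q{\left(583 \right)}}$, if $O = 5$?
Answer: $5 \sqrt{13595} \approx 582.99$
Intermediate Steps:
$q{\left(E \right)} = -4 + E^{2}$ ($q{\left(E \right)} = -4 + E E = -4 + E^{2}$)
$h{\left(k \right)} = -2$ ($h{\left(k \right)} = -5 + 3 = -2$)
$u{\left(W \right)} = -10$ ($u{\left(W \right)} = 5 \left(-2\right) = -10$)
$\sqrt{u{\left(g \right)} + q{\left(583 \right)}} = \sqrt{-10 - \left(4 - 583^{2}\right)} = \sqrt{-10 + \left(-4 + 339889\right)} = \sqrt{-10 + 339885} = \sqrt{339875} = 5 \sqrt{13595}$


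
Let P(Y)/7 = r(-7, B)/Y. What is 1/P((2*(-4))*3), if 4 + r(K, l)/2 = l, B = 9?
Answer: -12/35 ≈ -0.34286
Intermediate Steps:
r(K, l) = -8 + 2*l
P(Y) = 70/Y (P(Y) = 7*((-8 + 2*9)/Y) = 7*((-8 + 18)/Y) = 7*(10/Y) = 70/Y)
1/P((2*(-4))*3) = 1/(70/(((2*(-4))*3))) = 1/(70/((-8*3))) = 1/(70/(-24)) = 1/(70*(-1/24)) = 1/(-35/12) = -12/35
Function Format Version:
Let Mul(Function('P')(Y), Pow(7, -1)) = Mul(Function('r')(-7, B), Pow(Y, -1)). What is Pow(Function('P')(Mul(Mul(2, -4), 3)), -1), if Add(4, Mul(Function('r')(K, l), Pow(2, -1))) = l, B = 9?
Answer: Rational(-12, 35) ≈ -0.34286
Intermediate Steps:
Function('r')(K, l) = Add(-8, Mul(2, l))
Function('P')(Y) = Mul(70, Pow(Y, -1)) (Function('P')(Y) = Mul(7, Mul(Add(-8, Mul(2, 9)), Pow(Y, -1))) = Mul(7, Mul(Add(-8, 18), Pow(Y, -1))) = Mul(7, Mul(10, Pow(Y, -1))) = Mul(70, Pow(Y, -1)))
Pow(Function('P')(Mul(Mul(2, -4), 3)), -1) = Pow(Mul(70, Pow(Mul(Mul(2, -4), 3), -1)), -1) = Pow(Mul(70, Pow(Mul(-8, 3), -1)), -1) = Pow(Mul(70, Pow(-24, -1)), -1) = Pow(Mul(70, Rational(-1, 24)), -1) = Pow(Rational(-35, 12), -1) = Rational(-12, 35)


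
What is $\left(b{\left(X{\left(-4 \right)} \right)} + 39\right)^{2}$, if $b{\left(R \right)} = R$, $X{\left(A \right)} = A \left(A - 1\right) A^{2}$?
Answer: $128881$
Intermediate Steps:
$X{\left(A \right)} = A^{3} \left(-1 + A\right)$ ($X{\left(A \right)} = A \left(-1 + A\right) A^{2} = A^{3} \left(-1 + A\right)$)
$\left(b{\left(X{\left(-4 \right)} \right)} + 39\right)^{2} = \left(\left(-4\right)^{3} \left(-1 - 4\right) + 39\right)^{2} = \left(\left(-64\right) \left(-5\right) + 39\right)^{2} = \left(320 + 39\right)^{2} = 359^{2} = 128881$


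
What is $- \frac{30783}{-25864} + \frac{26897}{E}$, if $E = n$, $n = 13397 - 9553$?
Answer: $\frac{203498465}{24855304} \approx 8.1873$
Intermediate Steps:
$n = 3844$
$E = 3844$
$- \frac{30783}{-25864} + \frac{26897}{E} = - \frac{30783}{-25864} + \frac{26897}{3844} = \left(-30783\right) \left(- \frac{1}{25864}\right) + 26897 \cdot \frac{1}{3844} = \frac{30783}{25864} + \frac{26897}{3844} = \frac{203498465}{24855304}$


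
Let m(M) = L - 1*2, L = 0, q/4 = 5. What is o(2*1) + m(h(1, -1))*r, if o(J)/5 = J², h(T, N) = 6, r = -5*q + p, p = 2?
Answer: 216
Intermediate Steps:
q = 20 (q = 4*5 = 20)
r = -98 (r = -5*20 + 2 = -100 + 2 = -98)
m(M) = -2 (m(M) = 0 - 1*2 = 0 - 2 = -2)
o(J) = 5*J²
o(2*1) + m(h(1, -1))*r = 5*(2*1)² - 2*(-98) = 5*2² + 196 = 5*4 + 196 = 20 + 196 = 216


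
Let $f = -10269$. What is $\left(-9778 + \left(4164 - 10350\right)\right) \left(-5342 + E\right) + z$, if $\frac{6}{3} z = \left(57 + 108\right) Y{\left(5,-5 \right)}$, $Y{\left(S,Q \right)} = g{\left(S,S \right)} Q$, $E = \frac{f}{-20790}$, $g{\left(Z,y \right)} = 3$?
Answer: $\frac{28139286533}{330} \approx 8.5271 \cdot 10^{7}$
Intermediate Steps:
$E = \frac{163}{330}$ ($E = - \frac{10269}{-20790} = \left(-10269\right) \left(- \frac{1}{20790}\right) = \frac{163}{330} \approx 0.49394$)
$Y{\left(S,Q \right)} = 3 Q$
$z = - \frac{2475}{2}$ ($z = \frac{\left(57 + 108\right) 3 \left(-5\right)}{2} = \frac{165 \left(-15\right)}{2} = \frac{1}{2} \left(-2475\right) = - \frac{2475}{2} \approx -1237.5$)
$\left(-9778 + \left(4164 - 10350\right)\right) \left(-5342 + E\right) + z = \left(-9778 + \left(4164 - 10350\right)\right) \left(-5342 + \frac{163}{330}\right) - \frac{2475}{2} = \left(-9778 - 6186\right) \left(- \frac{1762697}{330}\right) - \frac{2475}{2} = \left(-15964\right) \left(- \frac{1762697}{330}\right) - \frac{2475}{2} = \frac{14069847454}{165} - \frac{2475}{2} = \frac{28139286533}{330}$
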